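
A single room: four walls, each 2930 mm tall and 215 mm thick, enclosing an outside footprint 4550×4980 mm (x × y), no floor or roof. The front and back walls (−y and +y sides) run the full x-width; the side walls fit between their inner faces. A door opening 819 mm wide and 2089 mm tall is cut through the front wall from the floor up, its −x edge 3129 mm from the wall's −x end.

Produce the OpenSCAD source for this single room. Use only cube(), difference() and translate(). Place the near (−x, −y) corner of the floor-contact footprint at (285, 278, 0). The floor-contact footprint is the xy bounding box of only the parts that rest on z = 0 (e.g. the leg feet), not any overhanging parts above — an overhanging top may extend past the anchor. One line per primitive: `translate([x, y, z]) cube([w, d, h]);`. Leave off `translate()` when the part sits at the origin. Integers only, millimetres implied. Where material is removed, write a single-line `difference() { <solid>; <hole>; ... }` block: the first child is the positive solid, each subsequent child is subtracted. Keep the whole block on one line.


difference() { translate([285, 278, 0]) cube([4550, 215, 2930]); translate([3414, 278, 0]) cube([819, 215, 2089]); }
translate([285, 5043, 0]) cube([4550, 215, 2930]);
translate([285, 493, 0]) cube([215, 4550, 2930]);
translate([4620, 493, 0]) cube([215, 4550, 2930]);


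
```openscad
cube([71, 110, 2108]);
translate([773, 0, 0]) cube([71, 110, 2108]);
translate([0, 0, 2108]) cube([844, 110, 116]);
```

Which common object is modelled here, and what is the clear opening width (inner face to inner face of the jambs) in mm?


A door frame. The clear opening width is 702 mm.

Two 2108 mm tall posts with a header on top — a door frame. The left jamb is 71 mm wide at x = 0; the right jamb starts at x = 773. The clear opening is 773 − 71 = 702 mm.


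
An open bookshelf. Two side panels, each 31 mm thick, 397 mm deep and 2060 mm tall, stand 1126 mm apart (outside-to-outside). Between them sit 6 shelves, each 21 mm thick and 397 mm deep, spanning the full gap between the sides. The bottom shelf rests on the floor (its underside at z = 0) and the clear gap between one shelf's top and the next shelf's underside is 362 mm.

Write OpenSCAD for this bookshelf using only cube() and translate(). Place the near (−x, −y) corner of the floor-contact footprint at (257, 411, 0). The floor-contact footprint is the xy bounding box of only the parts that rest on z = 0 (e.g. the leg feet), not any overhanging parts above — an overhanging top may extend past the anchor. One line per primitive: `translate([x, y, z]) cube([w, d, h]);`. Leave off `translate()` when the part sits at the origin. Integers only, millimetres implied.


translate([257, 411, 0]) cube([31, 397, 2060]);
translate([1352, 411, 0]) cube([31, 397, 2060]);
translate([288, 411, 0]) cube([1064, 397, 21]);
translate([288, 411, 383]) cube([1064, 397, 21]);
translate([288, 411, 766]) cube([1064, 397, 21]);
translate([288, 411, 1149]) cube([1064, 397, 21]);
translate([288, 411, 1532]) cube([1064, 397, 21]);
translate([288, 411, 1915]) cube([1064, 397, 21]);


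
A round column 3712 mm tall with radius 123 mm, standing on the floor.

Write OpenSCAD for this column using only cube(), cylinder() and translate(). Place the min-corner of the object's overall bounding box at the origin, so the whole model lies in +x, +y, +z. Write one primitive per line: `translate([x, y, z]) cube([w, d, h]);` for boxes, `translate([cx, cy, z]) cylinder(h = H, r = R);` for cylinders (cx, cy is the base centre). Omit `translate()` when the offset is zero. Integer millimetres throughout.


translate([123, 123, 0]) cylinder(h = 3712, r = 123);


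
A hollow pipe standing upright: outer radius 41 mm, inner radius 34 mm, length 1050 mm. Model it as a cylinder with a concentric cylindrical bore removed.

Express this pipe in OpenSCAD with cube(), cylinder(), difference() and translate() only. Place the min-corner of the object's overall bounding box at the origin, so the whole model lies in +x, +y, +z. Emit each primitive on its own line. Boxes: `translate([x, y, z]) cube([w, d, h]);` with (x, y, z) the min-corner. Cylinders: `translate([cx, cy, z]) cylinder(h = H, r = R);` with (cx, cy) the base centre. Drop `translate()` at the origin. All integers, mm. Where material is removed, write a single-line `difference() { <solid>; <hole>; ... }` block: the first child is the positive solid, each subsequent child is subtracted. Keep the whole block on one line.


difference() { translate([41, 41, 0]) cylinder(h = 1050, r = 41); translate([41, 41, 0]) cylinder(h = 1050, r = 34); }


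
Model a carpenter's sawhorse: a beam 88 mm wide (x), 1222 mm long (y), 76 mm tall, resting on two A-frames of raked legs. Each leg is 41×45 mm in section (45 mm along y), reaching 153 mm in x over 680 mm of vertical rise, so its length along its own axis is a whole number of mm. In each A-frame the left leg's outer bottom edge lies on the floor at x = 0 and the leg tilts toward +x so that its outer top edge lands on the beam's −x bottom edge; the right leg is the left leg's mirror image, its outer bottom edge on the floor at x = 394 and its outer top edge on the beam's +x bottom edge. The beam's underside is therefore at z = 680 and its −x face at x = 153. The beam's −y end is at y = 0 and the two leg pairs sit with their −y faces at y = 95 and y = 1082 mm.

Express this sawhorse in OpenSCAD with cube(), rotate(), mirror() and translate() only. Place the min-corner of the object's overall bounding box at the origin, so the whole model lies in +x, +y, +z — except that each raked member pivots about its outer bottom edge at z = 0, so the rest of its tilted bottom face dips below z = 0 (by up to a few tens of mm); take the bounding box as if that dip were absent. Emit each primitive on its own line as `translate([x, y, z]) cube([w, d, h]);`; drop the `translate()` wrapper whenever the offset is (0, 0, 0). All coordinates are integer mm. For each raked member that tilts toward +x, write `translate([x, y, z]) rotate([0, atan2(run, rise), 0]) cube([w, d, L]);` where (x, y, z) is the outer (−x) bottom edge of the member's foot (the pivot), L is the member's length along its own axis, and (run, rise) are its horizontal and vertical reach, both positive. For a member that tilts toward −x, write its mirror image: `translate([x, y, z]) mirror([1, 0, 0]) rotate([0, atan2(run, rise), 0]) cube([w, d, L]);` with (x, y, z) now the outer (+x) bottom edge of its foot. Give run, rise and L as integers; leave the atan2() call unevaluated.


translate([153, 0, 680]) cube([88, 1222, 76]);
translate([0, 95, 0]) rotate([0, atan2(153, 680), 0]) cube([41, 45, 697]);
translate([394, 95, 0]) mirror([1, 0, 0]) rotate([0, atan2(153, 680), 0]) cube([41, 45, 697]);
translate([0, 1082, 0]) rotate([0, atan2(153, 680), 0]) cube([41, 45, 697]);
translate([394, 1082, 0]) mirror([1, 0, 0]) rotate([0, atan2(153, 680), 0]) cube([41, 45, 697]);


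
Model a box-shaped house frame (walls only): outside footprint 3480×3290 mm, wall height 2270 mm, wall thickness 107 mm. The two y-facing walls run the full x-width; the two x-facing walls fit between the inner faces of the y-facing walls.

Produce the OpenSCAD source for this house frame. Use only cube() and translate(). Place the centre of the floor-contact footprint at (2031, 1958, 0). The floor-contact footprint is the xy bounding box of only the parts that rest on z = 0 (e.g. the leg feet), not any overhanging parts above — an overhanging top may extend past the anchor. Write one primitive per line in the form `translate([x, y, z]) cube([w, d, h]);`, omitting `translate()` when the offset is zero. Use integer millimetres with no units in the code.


translate([291, 313, 0]) cube([3480, 107, 2270]);
translate([291, 3496, 0]) cube([3480, 107, 2270]);
translate([291, 420, 0]) cube([107, 3076, 2270]);
translate([3664, 420, 0]) cube([107, 3076, 2270]);


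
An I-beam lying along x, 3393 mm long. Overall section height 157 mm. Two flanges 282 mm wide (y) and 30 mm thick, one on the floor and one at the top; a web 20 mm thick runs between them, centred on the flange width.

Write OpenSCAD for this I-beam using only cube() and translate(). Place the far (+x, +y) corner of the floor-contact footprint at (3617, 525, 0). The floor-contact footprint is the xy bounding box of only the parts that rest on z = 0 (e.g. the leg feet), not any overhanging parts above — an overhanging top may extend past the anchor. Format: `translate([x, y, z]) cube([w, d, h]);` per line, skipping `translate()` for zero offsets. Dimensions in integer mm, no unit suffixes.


translate([224, 243, 0]) cube([3393, 282, 30]);
translate([224, 374, 30]) cube([3393, 20, 97]);
translate([224, 243, 127]) cube([3393, 282, 30]);


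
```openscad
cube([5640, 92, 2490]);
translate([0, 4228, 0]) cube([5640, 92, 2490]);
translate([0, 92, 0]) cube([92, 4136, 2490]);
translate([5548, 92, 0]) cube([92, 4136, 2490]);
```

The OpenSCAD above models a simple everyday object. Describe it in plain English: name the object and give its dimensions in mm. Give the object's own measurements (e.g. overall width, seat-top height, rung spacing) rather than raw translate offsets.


The wall frame of a small rectangular building: four walls, each 2490 mm tall and 92 mm thick, enclosing a footprint 5640 mm (x) by 4320 mm (y) outside-to-outside, with no floor or roof. The front and back walls (the −y and +y sides) span the full width; the two side walls fit between them.


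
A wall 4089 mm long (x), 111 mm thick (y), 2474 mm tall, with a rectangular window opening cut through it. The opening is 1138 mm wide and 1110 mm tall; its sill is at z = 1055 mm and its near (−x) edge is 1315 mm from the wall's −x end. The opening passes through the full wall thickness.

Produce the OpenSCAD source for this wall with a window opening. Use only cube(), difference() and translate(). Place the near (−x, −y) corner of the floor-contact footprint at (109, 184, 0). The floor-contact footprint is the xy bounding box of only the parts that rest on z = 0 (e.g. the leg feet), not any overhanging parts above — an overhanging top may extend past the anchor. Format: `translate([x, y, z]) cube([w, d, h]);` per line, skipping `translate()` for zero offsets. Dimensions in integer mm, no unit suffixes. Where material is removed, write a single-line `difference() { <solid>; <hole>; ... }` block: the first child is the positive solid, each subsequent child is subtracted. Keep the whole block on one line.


difference() { translate([109, 184, 0]) cube([4089, 111, 2474]); translate([1424, 184, 1055]) cube([1138, 111, 1110]); }


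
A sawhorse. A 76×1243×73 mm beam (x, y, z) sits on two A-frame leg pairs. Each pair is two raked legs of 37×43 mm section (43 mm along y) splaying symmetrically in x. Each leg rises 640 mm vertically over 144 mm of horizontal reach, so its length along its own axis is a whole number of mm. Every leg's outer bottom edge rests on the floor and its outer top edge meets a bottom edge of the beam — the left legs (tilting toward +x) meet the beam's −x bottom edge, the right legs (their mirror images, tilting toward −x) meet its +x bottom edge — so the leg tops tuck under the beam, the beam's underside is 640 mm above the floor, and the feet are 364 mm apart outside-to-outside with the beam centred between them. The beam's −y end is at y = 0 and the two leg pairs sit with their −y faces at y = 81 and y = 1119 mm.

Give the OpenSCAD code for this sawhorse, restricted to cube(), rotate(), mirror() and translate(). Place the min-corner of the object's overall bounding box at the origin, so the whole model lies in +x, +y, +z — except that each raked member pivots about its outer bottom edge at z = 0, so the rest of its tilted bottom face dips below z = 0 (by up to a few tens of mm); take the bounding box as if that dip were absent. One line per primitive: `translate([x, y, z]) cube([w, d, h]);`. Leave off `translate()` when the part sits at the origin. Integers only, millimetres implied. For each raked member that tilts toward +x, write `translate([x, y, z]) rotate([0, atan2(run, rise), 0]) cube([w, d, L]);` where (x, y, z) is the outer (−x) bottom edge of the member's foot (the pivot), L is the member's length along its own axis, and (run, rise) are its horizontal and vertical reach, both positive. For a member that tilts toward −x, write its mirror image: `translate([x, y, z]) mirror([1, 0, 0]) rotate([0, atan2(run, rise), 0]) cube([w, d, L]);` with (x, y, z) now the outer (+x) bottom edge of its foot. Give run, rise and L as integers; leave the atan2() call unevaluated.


translate([144, 0, 640]) cube([76, 1243, 73]);
translate([0, 81, 0]) rotate([0, atan2(144, 640), 0]) cube([37, 43, 656]);
translate([364, 81, 0]) mirror([1, 0, 0]) rotate([0, atan2(144, 640), 0]) cube([37, 43, 656]);
translate([0, 1119, 0]) rotate([0, atan2(144, 640), 0]) cube([37, 43, 656]);
translate([364, 1119, 0]) mirror([1, 0, 0]) rotate([0, atan2(144, 640), 0]) cube([37, 43, 656]);


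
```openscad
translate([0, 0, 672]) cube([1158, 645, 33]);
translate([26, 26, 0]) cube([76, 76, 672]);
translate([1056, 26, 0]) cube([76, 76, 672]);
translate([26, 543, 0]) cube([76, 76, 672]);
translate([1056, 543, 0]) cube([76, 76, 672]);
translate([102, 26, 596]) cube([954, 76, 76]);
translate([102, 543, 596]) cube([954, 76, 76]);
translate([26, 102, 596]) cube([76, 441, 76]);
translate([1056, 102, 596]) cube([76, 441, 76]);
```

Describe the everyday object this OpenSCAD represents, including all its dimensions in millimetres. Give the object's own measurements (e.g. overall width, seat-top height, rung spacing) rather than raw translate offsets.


A table: top 1158 mm (x) × 645 mm (y), 33 mm thick, upper face at z = 705 mm, on four 76×76 mm square legs, each inset 26 mm from the nearest pair of top edges from z = 0 to the bottom of the top. Four apron rails, 76 mm thick and 76 mm tall, run between adjacent legs with their top edges flush with the underside of the top and their outer faces flush with the legs' outer faces.


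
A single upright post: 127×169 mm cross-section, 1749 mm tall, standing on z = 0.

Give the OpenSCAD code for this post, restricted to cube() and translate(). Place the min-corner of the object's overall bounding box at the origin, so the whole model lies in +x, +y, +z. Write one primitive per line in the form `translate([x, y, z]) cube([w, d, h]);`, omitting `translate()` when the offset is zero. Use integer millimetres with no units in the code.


cube([127, 169, 1749]);


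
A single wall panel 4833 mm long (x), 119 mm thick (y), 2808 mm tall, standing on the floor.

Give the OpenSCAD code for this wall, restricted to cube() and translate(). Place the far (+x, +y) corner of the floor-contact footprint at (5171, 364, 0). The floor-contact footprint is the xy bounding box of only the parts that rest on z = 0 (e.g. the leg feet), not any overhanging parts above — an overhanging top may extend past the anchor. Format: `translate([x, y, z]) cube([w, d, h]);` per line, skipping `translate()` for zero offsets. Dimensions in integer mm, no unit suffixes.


translate([338, 245, 0]) cube([4833, 119, 2808]);


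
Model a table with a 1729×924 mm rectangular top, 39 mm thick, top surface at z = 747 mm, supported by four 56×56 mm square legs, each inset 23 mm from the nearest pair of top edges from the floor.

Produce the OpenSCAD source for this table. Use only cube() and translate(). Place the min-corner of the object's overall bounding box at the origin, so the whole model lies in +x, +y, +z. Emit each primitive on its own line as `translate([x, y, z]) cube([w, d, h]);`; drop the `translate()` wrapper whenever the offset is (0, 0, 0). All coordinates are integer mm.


translate([0, 0, 708]) cube([1729, 924, 39]);
translate([23, 23, 0]) cube([56, 56, 708]);
translate([1650, 23, 0]) cube([56, 56, 708]);
translate([23, 845, 0]) cube([56, 56, 708]);
translate([1650, 845, 0]) cube([56, 56, 708]);


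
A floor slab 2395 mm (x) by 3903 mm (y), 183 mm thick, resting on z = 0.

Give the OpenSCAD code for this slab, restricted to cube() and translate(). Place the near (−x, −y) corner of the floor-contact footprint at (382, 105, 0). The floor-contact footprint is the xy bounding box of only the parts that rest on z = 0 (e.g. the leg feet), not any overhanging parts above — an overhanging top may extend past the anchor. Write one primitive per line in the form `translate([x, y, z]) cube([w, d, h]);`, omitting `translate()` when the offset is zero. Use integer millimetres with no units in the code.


translate([382, 105, 0]) cube([2395, 3903, 183]);


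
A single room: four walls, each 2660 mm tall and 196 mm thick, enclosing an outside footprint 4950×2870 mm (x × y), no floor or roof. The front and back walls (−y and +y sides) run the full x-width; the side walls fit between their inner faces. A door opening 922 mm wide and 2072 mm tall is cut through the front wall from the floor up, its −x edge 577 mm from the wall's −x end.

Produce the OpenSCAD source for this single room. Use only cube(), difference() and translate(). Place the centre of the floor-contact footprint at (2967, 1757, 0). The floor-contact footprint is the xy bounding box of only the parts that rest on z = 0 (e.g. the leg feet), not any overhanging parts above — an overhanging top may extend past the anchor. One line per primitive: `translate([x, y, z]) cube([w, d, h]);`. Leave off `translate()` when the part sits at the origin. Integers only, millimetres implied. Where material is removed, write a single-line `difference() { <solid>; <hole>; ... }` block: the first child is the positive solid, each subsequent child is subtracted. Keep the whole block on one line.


difference() { translate([492, 322, 0]) cube([4950, 196, 2660]); translate([1069, 322, 0]) cube([922, 196, 2072]); }
translate([492, 2996, 0]) cube([4950, 196, 2660]);
translate([492, 518, 0]) cube([196, 2478, 2660]);
translate([5246, 518, 0]) cube([196, 2478, 2660]);


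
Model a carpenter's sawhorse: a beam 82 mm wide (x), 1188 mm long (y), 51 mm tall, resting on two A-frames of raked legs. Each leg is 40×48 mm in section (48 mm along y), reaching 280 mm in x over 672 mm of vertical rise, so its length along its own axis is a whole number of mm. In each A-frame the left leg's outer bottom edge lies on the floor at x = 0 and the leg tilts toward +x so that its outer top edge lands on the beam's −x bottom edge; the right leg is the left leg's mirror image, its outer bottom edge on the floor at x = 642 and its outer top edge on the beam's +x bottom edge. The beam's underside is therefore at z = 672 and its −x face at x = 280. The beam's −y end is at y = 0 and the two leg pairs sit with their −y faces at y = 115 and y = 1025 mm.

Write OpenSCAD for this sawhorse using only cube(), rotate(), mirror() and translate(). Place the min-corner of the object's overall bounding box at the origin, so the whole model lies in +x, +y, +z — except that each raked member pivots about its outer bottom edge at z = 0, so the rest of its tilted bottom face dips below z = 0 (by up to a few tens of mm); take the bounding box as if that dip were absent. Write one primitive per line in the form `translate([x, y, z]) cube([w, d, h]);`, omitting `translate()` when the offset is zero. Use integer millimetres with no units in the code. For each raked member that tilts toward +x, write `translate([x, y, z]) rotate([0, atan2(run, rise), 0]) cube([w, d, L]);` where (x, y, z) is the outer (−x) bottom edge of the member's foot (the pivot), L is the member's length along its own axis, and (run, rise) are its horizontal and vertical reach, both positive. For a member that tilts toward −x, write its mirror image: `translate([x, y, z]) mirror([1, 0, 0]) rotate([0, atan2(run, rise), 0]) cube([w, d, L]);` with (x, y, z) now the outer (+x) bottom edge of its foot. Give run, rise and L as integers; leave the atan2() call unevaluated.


translate([280, 0, 672]) cube([82, 1188, 51]);
translate([0, 115, 0]) rotate([0, atan2(280, 672), 0]) cube([40, 48, 728]);
translate([642, 115, 0]) mirror([1, 0, 0]) rotate([0, atan2(280, 672), 0]) cube([40, 48, 728]);
translate([0, 1025, 0]) rotate([0, atan2(280, 672), 0]) cube([40, 48, 728]);
translate([642, 1025, 0]) mirror([1, 0, 0]) rotate([0, atan2(280, 672), 0]) cube([40, 48, 728]);


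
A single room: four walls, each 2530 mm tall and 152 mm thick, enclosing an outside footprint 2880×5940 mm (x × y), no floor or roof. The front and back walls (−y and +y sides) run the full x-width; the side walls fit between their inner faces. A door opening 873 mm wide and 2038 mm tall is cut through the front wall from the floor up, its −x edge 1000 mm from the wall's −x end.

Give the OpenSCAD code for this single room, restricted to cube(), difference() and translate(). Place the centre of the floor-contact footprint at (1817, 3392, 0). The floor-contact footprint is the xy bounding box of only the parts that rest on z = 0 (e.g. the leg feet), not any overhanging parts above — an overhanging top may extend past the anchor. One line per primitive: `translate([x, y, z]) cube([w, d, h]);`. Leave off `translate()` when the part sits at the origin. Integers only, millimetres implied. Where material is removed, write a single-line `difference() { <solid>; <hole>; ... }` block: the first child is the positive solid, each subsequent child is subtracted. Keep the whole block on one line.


difference() { translate([377, 422, 0]) cube([2880, 152, 2530]); translate([1377, 422, 0]) cube([873, 152, 2038]); }
translate([377, 6210, 0]) cube([2880, 152, 2530]);
translate([377, 574, 0]) cube([152, 5636, 2530]);
translate([3105, 574, 0]) cube([152, 5636, 2530]);


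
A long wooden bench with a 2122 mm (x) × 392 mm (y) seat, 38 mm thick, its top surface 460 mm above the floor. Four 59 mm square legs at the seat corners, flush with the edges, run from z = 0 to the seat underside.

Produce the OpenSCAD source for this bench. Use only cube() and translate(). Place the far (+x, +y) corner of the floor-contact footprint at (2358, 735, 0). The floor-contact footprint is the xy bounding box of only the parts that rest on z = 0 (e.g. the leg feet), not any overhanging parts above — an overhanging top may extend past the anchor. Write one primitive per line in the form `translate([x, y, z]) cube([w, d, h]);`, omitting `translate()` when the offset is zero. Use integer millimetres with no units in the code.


translate([236, 343, 422]) cube([2122, 392, 38]);
translate([236, 343, 0]) cube([59, 59, 422]);
translate([236, 676, 0]) cube([59, 59, 422]);
translate([2299, 343, 0]) cube([59, 59, 422]);
translate([2299, 676, 0]) cube([59, 59, 422]);


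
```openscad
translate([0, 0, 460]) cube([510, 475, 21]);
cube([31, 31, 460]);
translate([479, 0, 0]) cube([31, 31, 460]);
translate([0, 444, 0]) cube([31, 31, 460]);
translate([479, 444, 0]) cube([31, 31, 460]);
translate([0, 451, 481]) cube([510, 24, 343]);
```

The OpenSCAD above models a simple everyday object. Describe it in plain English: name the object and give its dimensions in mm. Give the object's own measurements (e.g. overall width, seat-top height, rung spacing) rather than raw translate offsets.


A chair. The seat is a 510×475×21 mm slab with its top at z = 481 mm, on four 31×31 mm corner legs (flush with the seat edges, standing on z = 0). A flat backrest 24 mm thick, 343 mm tall, spans the full seat width and rises from the seat top along its +y edge, rear face flush with the rear of the seat.


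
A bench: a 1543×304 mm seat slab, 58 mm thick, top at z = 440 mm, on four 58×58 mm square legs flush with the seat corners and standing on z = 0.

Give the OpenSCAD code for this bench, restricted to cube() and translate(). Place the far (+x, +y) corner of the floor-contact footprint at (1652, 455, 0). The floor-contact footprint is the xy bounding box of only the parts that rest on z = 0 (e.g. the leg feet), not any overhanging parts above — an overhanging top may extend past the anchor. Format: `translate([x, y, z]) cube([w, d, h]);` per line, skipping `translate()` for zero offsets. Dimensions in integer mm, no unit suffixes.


translate([109, 151, 382]) cube([1543, 304, 58]);
translate([109, 151, 0]) cube([58, 58, 382]);
translate([109, 397, 0]) cube([58, 58, 382]);
translate([1594, 151, 0]) cube([58, 58, 382]);
translate([1594, 397, 0]) cube([58, 58, 382]);


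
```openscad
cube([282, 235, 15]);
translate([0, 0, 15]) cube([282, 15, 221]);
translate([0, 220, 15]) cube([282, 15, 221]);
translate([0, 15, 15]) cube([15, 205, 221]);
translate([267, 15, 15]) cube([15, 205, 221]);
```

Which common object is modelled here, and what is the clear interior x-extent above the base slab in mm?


An open box. The internal width is 252 mm.

A 282×235 base slab with four walls standing on it — an open box. The base is 282 mm wide and the walls are 15 mm thick, so the internal width is 282 − 2 × 15 = 252 mm.


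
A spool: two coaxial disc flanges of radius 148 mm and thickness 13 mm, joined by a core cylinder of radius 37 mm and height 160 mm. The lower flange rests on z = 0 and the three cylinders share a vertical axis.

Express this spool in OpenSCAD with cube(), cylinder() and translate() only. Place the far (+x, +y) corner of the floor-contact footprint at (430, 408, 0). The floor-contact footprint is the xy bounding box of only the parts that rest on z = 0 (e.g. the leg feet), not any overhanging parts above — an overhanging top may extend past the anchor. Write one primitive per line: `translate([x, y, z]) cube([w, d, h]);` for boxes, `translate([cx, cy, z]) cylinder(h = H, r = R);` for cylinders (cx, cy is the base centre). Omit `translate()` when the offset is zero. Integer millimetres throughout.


translate([282, 260, 0]) cylinder(h = 13, r = 148);
translate([282, 260, 13]) cylinder(h = 160, r = 37);
translate([282, 260, 173]) cylinder(h = 13, r = 148);


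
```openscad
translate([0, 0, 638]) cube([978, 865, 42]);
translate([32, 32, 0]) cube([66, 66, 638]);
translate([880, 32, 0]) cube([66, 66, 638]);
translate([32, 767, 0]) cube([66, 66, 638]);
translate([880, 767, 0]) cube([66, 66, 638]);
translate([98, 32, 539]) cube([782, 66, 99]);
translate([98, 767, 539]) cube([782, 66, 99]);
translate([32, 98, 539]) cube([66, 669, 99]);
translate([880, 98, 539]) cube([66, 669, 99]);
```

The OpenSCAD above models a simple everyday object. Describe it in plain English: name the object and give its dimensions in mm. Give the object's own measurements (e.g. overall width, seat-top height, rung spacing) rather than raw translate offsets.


A rectangular dining table. The top is 978×865×42 mm with its upper surface at z = 680 mm. It stands on four 66×66 mm square legs, each inset 32 mm from the nearest pair of top edges, running from the floor to the underside of the top. Four apron rails, 66 mm thick and 99 mm tall, run between adjacent legs with their top edges flush with the underside of the top and their outer faces flush with the legs' outer faces.


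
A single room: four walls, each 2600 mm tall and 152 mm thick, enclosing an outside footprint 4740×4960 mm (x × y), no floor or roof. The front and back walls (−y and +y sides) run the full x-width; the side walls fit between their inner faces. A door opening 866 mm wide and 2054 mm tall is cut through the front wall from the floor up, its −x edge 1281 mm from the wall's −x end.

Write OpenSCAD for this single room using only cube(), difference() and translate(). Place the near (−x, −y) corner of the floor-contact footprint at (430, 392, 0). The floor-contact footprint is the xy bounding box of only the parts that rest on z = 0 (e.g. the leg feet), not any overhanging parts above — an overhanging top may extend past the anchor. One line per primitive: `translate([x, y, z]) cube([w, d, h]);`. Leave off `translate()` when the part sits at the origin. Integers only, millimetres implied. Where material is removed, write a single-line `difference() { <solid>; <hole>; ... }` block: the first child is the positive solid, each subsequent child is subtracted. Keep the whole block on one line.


difference() { translate([430, 392, 0]) cube([4740, 152, 2600]); translate([1711, 392, 0]) cube([866, 152, 2054]); }
translate([430, 5200, 0]) cube([4740, 152, 2600]);
translate([430, 544, 0]) cube([152, 4656, 2600]);
translate([5018, 544, 0]) cube([152, 4656, 2600]);


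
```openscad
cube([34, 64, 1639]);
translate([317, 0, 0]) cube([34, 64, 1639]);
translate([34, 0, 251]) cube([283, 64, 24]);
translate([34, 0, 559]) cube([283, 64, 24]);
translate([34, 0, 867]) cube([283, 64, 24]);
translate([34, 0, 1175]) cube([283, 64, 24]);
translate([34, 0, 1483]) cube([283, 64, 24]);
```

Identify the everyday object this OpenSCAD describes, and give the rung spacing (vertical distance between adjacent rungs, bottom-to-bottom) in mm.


A ladder. The rung spacing is 308 mm.

Two tall 34×64 posts with 5 short bars between them — a ladder. Adjacent rungs sit at z = 251 and z = 559, so the spacing is 559 − 251 = 308 mm.


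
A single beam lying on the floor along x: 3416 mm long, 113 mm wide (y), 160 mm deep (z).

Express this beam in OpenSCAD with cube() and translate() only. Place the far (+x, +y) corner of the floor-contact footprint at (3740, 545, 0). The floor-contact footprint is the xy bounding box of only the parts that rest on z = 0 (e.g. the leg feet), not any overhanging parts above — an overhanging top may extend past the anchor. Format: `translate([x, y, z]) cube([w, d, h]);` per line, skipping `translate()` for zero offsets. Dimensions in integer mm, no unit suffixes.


translate([324, 432, 0]) cube([3416, 113, 160]);


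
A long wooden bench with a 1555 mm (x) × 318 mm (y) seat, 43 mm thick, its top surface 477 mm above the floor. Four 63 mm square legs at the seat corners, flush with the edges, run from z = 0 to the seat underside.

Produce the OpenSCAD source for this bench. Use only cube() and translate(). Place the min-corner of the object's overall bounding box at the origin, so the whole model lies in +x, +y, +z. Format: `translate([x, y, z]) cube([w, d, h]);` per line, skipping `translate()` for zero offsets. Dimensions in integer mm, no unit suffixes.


translate([0, 0, 434]) cube([1555, 318, 43]);
cube([63, 63, 434]);
translate([0, 255, 0]) cube([63, 63, 434]);
translate([1492, 0, 0]) cube([63, 63, 434]);
translate([1492, 255, 0]) cube([63, 63, 434]);


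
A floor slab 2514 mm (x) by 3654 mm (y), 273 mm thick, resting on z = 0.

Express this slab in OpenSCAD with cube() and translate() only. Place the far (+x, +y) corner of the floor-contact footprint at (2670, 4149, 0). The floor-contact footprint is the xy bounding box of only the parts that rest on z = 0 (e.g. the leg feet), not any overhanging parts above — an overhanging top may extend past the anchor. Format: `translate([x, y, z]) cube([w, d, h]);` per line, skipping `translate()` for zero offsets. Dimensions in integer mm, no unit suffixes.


translate([156, 495, 0]) cube([2514, 3654, 273]);


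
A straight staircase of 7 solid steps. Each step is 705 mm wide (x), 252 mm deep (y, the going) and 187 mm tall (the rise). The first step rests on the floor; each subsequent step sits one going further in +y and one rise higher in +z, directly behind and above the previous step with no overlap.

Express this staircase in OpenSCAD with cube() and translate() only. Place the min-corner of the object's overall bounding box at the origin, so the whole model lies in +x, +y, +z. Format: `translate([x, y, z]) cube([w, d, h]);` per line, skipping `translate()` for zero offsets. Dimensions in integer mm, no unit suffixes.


cube([705, 252, 187]);
translate([0, 252, 187]) cube([705, 252, 187]);
translate([0, 504, 374]) cube([705, 252, 187]);
translate([0, 756, 561]) cube([705, 252, 187]);
translate([0, 1008, 748]) cube([705, 252, 187]);
translate([0, 1260, 935]) cube([705, 252, 187]);
translate([0, 1512, 1122]) cube([705, 252, 187]);


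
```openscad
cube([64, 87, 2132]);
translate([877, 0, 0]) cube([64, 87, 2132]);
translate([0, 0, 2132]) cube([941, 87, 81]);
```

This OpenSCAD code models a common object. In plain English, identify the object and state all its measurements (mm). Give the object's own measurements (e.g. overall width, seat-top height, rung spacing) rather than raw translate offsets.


A door frame. The clear opening is 813 mm wide and 2132 mm high. Two 64 mm wide jambs, 87 mm deep, stand either side of the opening from the floor to the top of the opening. A 81 mm thick head sits across the top of both jambs, spanning the full outside width of the frame.


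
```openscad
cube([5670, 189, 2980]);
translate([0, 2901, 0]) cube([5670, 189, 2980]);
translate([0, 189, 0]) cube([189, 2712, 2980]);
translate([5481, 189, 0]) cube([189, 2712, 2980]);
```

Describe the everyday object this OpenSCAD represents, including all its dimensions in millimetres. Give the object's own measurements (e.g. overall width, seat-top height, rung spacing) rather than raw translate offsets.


The wall frame of a small rectangular building: four walls, each 2980 mm tall and 189 mm thick, enclosing a footprint 5670 mm (x) by 3090 mm (y) outside-to-outside, with no floor or roof. The front and back walls (the −y and +y sides) span the full width; the two side walls fit between them.


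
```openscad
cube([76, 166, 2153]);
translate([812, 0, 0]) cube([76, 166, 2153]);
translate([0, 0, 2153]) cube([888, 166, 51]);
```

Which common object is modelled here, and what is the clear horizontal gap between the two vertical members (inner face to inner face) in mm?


A door frame. The clear opening width is 736 mm.

Two 2153 mm tall posts with a header on top — a door frame. The left jamb is 76 mm wide at x = 0; the right jamb starts at x = 812. The clear opening is 812 − 76 = 736 mm.


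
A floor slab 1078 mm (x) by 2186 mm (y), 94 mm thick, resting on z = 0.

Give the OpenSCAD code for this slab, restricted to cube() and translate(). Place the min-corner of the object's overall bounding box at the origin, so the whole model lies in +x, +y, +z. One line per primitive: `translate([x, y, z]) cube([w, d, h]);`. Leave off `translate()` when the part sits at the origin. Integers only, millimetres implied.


cube([1078, 2186, 94]);


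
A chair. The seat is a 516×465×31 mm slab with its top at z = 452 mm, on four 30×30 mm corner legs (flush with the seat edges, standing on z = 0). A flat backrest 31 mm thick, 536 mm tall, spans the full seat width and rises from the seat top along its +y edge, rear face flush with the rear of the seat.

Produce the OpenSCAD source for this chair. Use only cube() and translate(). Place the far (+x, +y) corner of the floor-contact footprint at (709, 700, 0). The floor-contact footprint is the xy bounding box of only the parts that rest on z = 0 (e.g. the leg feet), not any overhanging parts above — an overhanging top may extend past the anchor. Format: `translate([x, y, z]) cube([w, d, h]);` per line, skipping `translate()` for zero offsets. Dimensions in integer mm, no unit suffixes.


translate([193, 235, 421]) cube([516, 465, 31]);
translate([193, 235, 0]) cube([30, 30, 421]);
translate([679, 235, 0]) cube([30, 30, 421]);
translate([193, 670, 0]) cube([30, 30, 421]);
translate([679, 670, 0]) cube([30, 30, 421]);
translate([193, 669, 452]) cube([516, 31, 536]);


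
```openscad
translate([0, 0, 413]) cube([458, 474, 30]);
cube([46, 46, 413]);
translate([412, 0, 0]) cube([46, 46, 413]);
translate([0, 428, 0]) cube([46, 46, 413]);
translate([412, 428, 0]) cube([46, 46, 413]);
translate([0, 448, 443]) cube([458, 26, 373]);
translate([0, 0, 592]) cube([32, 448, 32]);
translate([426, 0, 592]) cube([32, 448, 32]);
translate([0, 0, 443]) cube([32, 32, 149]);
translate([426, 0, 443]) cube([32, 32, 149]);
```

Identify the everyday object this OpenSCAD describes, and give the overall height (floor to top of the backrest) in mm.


A chair. The overall height is 816 mm.

A slab on four corner posts with a tall panel at the back — a chair. The seat slab sits at z = 413 with thickness 30, and the 373 mm backrest starts at the seat top, so the overall height is 413 + 30 + 373 = 816 mm.


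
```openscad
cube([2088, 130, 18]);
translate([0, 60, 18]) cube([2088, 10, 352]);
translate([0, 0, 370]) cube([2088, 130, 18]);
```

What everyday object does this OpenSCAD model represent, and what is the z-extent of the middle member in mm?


An I-beam. The web height is 352 mm.

Two wide flanges with a thin centred web — an I-beam. Overall 388 mm minus two 18 mm flanges gives a web of 388 − 2·18 = 352 mm.


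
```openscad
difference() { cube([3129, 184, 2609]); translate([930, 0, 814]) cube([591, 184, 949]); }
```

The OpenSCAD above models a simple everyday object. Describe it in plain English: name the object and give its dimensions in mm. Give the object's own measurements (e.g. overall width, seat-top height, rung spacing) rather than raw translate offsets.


A wall 3129 mm long (x), 184 mm thick (y), 2609 mm tall, with a rectangular window opening cut through it. The opening is 591 mm wide and 949 mm tall; its sill is at z = 814 mm and its near (−x) edge is 930 mm from the wall's −x end. The opening passes through the full wall thickness.


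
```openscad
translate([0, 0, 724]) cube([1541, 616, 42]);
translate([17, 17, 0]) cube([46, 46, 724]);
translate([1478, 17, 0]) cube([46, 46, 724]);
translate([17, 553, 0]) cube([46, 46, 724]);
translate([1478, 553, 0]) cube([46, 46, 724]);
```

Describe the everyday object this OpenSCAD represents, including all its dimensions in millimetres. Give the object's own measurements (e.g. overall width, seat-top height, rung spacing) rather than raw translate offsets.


A rectangular dining table. The top is 1541×616×42 mm with its upper surface at z = 766 mm. It stands on four 46×46 mm square legs, each inset 17 mm from the nearest pair of top edges, running from the floor to the underside of the top.


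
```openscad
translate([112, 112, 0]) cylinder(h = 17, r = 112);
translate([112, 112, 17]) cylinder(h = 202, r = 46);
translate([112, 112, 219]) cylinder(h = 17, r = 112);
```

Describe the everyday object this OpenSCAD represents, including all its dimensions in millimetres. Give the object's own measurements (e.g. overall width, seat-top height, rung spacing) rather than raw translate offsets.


A spool: two coaxial disc flanges of radius 112 mm and thickness 17 mm, joined by a core cylinder of radius 46 mm and height 202 mm. The lower flange rests on z = 0 and the three cylinders share a vertical axis.


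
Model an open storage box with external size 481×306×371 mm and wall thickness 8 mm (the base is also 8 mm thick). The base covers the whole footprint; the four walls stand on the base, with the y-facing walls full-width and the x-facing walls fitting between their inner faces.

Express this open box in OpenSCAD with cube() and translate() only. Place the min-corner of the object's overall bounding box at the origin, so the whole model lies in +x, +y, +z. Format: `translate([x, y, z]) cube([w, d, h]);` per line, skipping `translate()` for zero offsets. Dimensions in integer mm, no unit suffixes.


cube([481, 306, 8]);
translate([0, 0, 8]) cube([481, 8, 363]);
translate([0, 298, 8]) cube([481, 8, 363]);
translate([0, 8, 8]) cube([8, 290, 363]);
translate([473, 8, 8]) cube([8, 290, 363]);


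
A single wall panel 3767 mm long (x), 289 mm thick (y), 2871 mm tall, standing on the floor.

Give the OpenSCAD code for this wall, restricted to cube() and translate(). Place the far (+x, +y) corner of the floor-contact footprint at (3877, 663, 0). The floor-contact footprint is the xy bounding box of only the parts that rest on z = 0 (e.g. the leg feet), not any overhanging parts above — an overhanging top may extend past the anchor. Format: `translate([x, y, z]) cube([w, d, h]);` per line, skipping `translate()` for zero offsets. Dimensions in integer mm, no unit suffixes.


translate([110, 374, 0]) cube([3767, 289, 2871]);
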